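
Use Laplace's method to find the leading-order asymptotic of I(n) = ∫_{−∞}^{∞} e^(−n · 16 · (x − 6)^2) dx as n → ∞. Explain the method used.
I(n) = sqrt(π/(16n))

Here φ(x) = 16 · (x − 6)^2 has its unique minimum at x* = 6 with φ(x*) = 0 and φ''(x*) = 32. Laplace's method gives
  I(n) ~ e^(−n φ(x*)) · sqrt(2π / (n · φ''(x*))) = sqrt(2π / (32n)) = sqrt(π/(16n)).
This is exact: substituting u = (x − 6)·sqrt(16n) gives I(n) = (1/sqrt(16n)) ∫_{−∞}^{∞} e^(−u^2) du = sqrt(π/(16n)).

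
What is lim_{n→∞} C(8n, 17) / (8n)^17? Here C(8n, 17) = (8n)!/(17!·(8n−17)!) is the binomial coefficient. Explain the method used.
lim = 1/17! = 1/355687428096000

With N = 8n → ∞: C(N, 17) / N^17 = [N(N−1)…(N−16)] / (17! · N^17) = (1/17!) · 1 · (1 − 1/(8n)) · … · (1 − 16/(8n)). Each factor → 1 as N → ∞, so the limit is 1/17! = 1/355687428096000.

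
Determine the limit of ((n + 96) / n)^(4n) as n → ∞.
lim = e^384

Rewrite as (1 + 96/n)^(4n). By the standard limit (1 + x/n)^n → e^x, we have (1 + 96/n)^n → e^96, and raising to the 4th power gives e^384.
More precisely, ln[(1 + 96/n)^(4n)] = 4n · ln(1 + 96/n) = 4n · (96/n + O(1/n^2)) = 384 + O(1/n) → 384.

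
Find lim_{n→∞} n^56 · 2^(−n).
lim = 0

Exponentials with base > 1 dominate every fixed polynomial: for any fixed c, n^c / 2^n → 0 as n → ∞ (e.g. by the ratio test, or by writing 2^n = e^(n ln 2) and noting e^(n ln 2) / n^c → ∞). Hence n^56 · 2^(−n) = n^56 / 2^n → 0.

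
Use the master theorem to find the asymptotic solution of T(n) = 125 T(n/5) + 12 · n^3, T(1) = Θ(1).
T(n) = Θ(n^3 log n)

log_5 125 = 3, and f(n) = 12 · n^3 = Θ(n^(log_5 125)). This is Case 2 of the master theorem: T(n) = Θ(f(n) · log n) = Θ(n^3 log n).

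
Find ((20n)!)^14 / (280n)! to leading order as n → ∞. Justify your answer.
((20n)!)^14/(280n)! ~ ((2π·20n)^(13/2) / sqrt(14)) · 14^(−14·20n)  →  0

Write N = 20n. Stirling: N! ~ sqrt(2π N)(N/e)^N and (14N)! ~ sqrt(2π·14N)·(14N/e)^(14N).
  (N!)^14/(14N)! ~ (2π N)^(14/2) (N/e)^(14N) / [sqrt(2π·14N) (14N/e)^(14N)]
     = (2π N)^(14/2) / sqrt(2π·14N) · (N/(14N))^(14N)
     = (2π N)^((14−1)/2) / sqrt(14) · 14^(−14N).
Since 14^14 > 1, the factor 14^(−14N) decays exponentially, so the ratio → 0. Substituting N = 20n gives the stated form.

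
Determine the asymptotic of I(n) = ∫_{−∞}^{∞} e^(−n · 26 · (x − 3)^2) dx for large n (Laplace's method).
I(n) = sqrt(π/(26n))

Here φ(x) = 26 · (x − 3)^2 has its unique minimum at x* = 3 with φ(x*) = 0 and φ''(x*) = 52. Laplace's method gives
  I(n) ~ e^(−n φ(x*)) · sqrt(2π / (n · φ''(x*))) = sqrt(2π / (52n)) = sqrt(π/(26n)).
This is exact: substituting u = (x − 3)·sqrt(26n) gives I(n) = (1/sqrt(26n)) ∫_{−∞}^{∞} e^(−u^2) du = sqrt(π/(26n)).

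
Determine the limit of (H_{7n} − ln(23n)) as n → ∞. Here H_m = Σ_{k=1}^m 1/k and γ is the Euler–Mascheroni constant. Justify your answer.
lim = ln(7/23) + γ

By Euler-Maclaurin, H_m = ln m + γ + O(1/m). So
  H_{7n} − ln(23n) = ln(7n) + γ − ln(23n) + O(1/n)
                       = ln(7/23) + γ + O(1/n).
Hence the limit is ln(7/23) + γ.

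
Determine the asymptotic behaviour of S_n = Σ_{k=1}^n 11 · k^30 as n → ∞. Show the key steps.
S_n ~ 11 · n^31 / 31

By integral comparison (Euler-Maclaurin), Σ_{k=1}^n 11 · k^30 = 11 · ∫_0^n x^30 dx + O(n^30) = 11 · n^31/31 + O(n^30). (Equivalently, Faulhaber's formula gives the same leading term.)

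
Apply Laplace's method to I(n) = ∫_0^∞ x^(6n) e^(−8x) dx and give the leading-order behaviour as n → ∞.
I(n) ~ (sqrt(2π·6n) / 8) · (6n/(8e))^(6n)

Write the integrand as exp(6n ln x − 8x) and set f(x) = 6n ln x − 8x. Then f'(x) = 6n/x − 8 = 0 at x* = 6n/8, and f''(x*) = −6n/x*^2 = −8^2/(6n). Laplace's method (interior maximum) gives
  I(n) ~ e^(f(x*)) · sqrt(2π / |f''(x*)|)
        = exp(6n ln(6n/8) − 6n) · sqrt(2π · 6n / 8^2)
        = (6n/8)^(6n) e^(−6n) · sqrt(2π·6n) / 8
        = (sqrt(2π·6n) / 8) · (6n/(8e))^(6n).
This matches Γ(6n+1)/8^(6n+1) with Stirling applied to Γ.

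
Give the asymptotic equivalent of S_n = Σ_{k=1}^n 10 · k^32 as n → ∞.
S_n ~ 10 · n^33 / 33

By integral comparison (Euler-Maclaurin), Σ_{k=1}^n 10 · k^32 = 10 · ∫_0^n x^32 dx + O(n^32) = 10 · n^33/33 + O(n^32). (Equivalently, Faulhaber's formula gives the same leading term.)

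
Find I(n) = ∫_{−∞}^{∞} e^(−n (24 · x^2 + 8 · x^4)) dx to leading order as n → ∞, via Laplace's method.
I(n) ~ sqrt(π/(24n))

φ(x) = 24 · x^2 + 8 · x^4 has its unique global minimum at x* = 0 (since φ'(x) = 48x + 32x^3 = 0 only at x = 0 for real x with both coefficients positive, and φ → ∞ as |x| → ∞). At x* = 0, φ(0) = 0 and φ''(0) = 48. Laplace's method then gives
  I(n) ~ sqrt(2π / (n · φ''(0))) · e^(−n φ(0)) = sqrt(2π / (48n)) = sqrt(π/(24n)).
The 8 · x^4 term contributes only at subleading order (an O(1/n) relative correction).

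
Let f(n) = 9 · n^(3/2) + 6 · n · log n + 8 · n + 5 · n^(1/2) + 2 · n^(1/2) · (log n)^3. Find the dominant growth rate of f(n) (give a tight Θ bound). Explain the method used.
f(n) ∈ Θ(n^(3/2))

Compare the terms by growth order. For large n, n^a · (log n)^b dominates n^a' · (log n)^b' iff a > a', or (a = a' and b > b'). Ranking the 5 terms shows the dominant one is 9 · n^(3/2). Hence f(n) ∈ Θ(n^(3/2)).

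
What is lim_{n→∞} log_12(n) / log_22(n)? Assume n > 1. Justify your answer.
lim = ln(22) / ln(12) = log_12(22)

Change of base: log_12(n) = ln n / ln 12 and log_22(n) = ln n / ln 22. The ratio is (ln n / ln 12) · (ln 22 / ln n) = ln 22 / ln 12, a constant independent of n. So the limit is ln 22 / ln 12 = log_12(22).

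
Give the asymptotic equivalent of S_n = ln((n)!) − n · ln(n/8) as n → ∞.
S_n ~ n · (ln 8 − 1) + O(ln n)

Stirling: ln((n)!) = n ln(n) − n + O(ln n).
  S_n = n ln(n) − n − n ln(n/8) + O(ln n)
      = n ln(n) − n ln n + n ln 8 − n + O(ln n)
      = n ln 8 − n + O(ln n)
      = n (ln 8 − 1) + O(ln n).
Numerically ln(8) − 1 ≈ 1.0794.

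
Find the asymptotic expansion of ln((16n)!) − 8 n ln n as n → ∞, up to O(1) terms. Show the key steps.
ln((16n)!) − 8 n ln n = 8 n ln n + 16(ln 16 − 1) n + (1/2) ln(2π·16n) + O(1/n)

Stirling: ln((16n)!) = 16n ln(16n) − 16n + (1/2) ln(2π·16n) + O(1/n).
Expand 16n ln(16n) = 16n (ln n + ln 16) = 16n ln n + 16n ln 16.
Subtract 8n ln n: leading term is (16 − 8) n ln n = 8 n ln n. The next term is 16n ln 16 − 16n = 16(ln 16 − 1) n. Then the (1/2) ln(2π·16n) correction.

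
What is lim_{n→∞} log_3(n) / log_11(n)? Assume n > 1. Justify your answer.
lim = ln(11) / ln(3) = log_3(11)

Change of base: log_3(n) = ln n / ln 3 and log_11(n) = ln n / ln 11. The ratio is (ln n / ln 3) · (ln 11 / ln n) = ln 11 / ln 3, a constant independent of n. So the limit is ln 11 / ln 3 = log_3(11).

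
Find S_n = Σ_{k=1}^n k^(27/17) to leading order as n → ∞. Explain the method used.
S_n ~ (17/44) · n^(44/17)

Integral comparison: Σ_{k=1}^n k^(27/17) = ∫_0^n x^(27/17) dx + O(n^(27/17)). The integral is n^(1 + 27/17) / (1 + 27/17) = n^((27+17)/17) / ((27+17)/17) = (17/44) · n^(44/17).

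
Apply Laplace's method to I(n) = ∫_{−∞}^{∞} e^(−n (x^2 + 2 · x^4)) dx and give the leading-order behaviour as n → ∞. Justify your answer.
I(n) ~ sqrt(π/n)

φ(x) = x^2 + 2 · x^4 has its unique global minimum at x* = 0 (since φ'(x) = 2x + 8x^3 = 0 only at x = 0 for real x with both coefficients positive, and φ → ∞ as |x| → ∞). At x* = 0, φ(0) = 0 and φ''(0) = 2. Laplace's method then gives
  I(n) ~ sqrt(2π / (n · φ''(0))) · e^(−n φ(0)) = sqrt(2π / (2n)) = sqrt(π/n).
The 2 · x^4 term contributes only at subleading order (an O(1/n) relative correction).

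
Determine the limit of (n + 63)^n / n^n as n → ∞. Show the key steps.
lim = e^63

Rewrite as (1 + 63/n)^(n). By the standard limit (1 + x/n)^n → e^x, we have (1 + 63/n)^n → e^63, and raising to the 1st power gives e^63.
More precisely, ln[(1 + 63/n)^(n)] = n · ln(1 + 63/n) = n · (63/n + O(1/n^2)) = 63 + O(1/n) → 63.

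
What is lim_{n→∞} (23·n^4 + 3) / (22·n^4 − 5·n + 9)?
lim = 23/22

For large n the leading n^4 terms dominate both numerator and denominator. Dividing top and bottom by n^4, every other term tends to 0, leaving 23/22.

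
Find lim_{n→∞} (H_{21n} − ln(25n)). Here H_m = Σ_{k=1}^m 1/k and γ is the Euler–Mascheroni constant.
lim = ln(21/25) + γ

By Euler-Maclaurin, H_m = ln m + γ + O(1/m). So
  H_{21n} − ln(25n) = ln(21n) + γ − ln(25n) + O(1/n)
                       = ln(21/25) + γ + O(1/n).
Hence the limit is ln(21/25) + γ.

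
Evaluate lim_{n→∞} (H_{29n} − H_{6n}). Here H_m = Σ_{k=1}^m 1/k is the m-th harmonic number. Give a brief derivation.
lim = ln(29/6)

Euler-Maclaurin gives H_m = ln m + γ + 1/(2m) + O(1/m^2). The γ and O(1/m) terms cancel in the difference:
  H_{29n} − H_{6n} = ln(29n) − ln(6n) + O(1/n) = ln(29/6) + O(1/n).
Hence the limit is ln(29/6).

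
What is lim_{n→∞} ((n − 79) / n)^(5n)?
lim = e^(−395)

Rewrite as (1 − 79/n)^(5n). By the standard limit (1 + x/n)^n → e^x, we have (1 − 79/n)^n → e^(−79), and raising to the 5th power gives e^(−395).
More precisely, ln[(1 − 79/n)^(5n)] = 5n · ln(1 − 79/n) = 5n · (-79/n + O(1/n^2)) = -395 + O(1/n) → -395.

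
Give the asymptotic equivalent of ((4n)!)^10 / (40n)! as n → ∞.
((4n)!)^10/(40n)! ~ ((2π·4n)^(9/2) / sqrt(10)) · 10^(−10·4n)  →  0

Write N = 4n. Stirling: N! ~ sqrt(2π N)(N/e)^N and (10N)! ~ sqrt(2π·10N)·(10N/e)^(10N).
  (N!)^10/(10N)! ~ (2π N)^(10/2) (N/e)^(10N) / [sqrt(2π·10N) (10N/e)^(10N)]
     = (2π N)^(10/2) / sqrt(2π·10N) · (N/(10N))^(10N)
     = (2π N)^((10−1)/2) / sqrt(10) · 10^(−10N).
Since 10^10 > 1, the factor 10^(−10N) decays exponentially, so the ratio → 0. Substituting N = 4n gives the stated form.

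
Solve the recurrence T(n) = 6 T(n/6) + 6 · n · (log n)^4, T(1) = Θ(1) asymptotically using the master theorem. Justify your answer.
T(n) = Θ(n · (log n)^5)

Here log_6 6 = 1 and f(n) = 6 · n · (log n)^4 = Θ(n^(log_6 6) · (log n)^4). This is the extended Case 2 of the master theorem (f matches the critical exponent up to log factors), giving T(n) = Θ(n^(log_6 6) · (log n)^(4+1)) = Θ(n · (log n)^5).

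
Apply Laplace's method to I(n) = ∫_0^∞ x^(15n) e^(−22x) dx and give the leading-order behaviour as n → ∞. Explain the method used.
I(n) ~ (sqrt(2π·15n) / 22) · (15n/(22e))^(15n)

Write the integrand as exp(15n ln x − 22x) and set f(x) = 15n ln x − 22x. Then f'(x) = 15n/x − 22 = 0 at x* = 15n/22, and f''(x*) = −15n/x*^2 = −22^2/(15n). Laplace's method (interior maximum) gives
  I(n) ~ e^(f(x*)) · sqrt(2π / |f''(x*)|)
        = exp(15n ln(15n/22) − 15n) · sqrt(2π · 15n / 22^2)
        = (15n/22)^(15n) e^(−15n) · sqrt(2π·15n) / 22
        = (sqrt(2π·15n) / 22) · (15n/(22e))^(15n).
This matches Γ(15n+1)/22^(15n+1) with Stirling applied to Γ.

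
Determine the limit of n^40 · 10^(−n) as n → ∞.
lim = 0

Exponentials with base > 1 dominate every fixed polynomial: for any fixed c, n^c / 10^n → 0 as n → ∞ (e.g. by the ratio test, or by writing 10^n = e^(n ln 10) and noting e^(n ln 10) / n^c → ∞). Hence n^40 · 10^(−n) = n^40 / 10^n → 0.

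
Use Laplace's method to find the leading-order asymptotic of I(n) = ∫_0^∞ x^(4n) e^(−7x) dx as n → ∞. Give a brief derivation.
I(n) ~ (sqrt(2π·4n) / 7) · (4n/(7e))^(4n)

Write the integrand as exp(4n ln x − 7x) and set f(x) = 4n ln x − 7x. Then f'(x) = 4n/x − 7 = 0 at x* = 4n/7, and f''(x*) = −4n/x*^2 = −7^2/(4n). Laplace's method (interior maximum) gives
  I(n) ~ e^(f(x*)) · sqrt(2π / |f''(x*)|)
        = exp(4n ln(4n/7) − 4n) · sqrt(2π · 4n / 7^2)
        = (4n/7)^(4n) e^(−4n) · sqrt(2π·4n) / 7
        = (sqrt(2π·4n) / 7) · (4n/(7e))^(4n).
This matches Γ(4n+1)/7^(4n+1) with Stirling applied to Γ.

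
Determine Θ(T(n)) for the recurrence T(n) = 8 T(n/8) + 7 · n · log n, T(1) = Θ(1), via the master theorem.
T(n) = Θ(n · (log n)^2)

Here log_8 8 = 1 and f(n) = 7 · n · log n = Θ(n^(log_8 8) · (log n)^1). This is the extended Case 2 of the master theorem (f matches the critical exponent up to log factors), giving T(n) = Θ(n^(log_8 8) · (log n)^(1+1)) = Θ(n · (log n)^2).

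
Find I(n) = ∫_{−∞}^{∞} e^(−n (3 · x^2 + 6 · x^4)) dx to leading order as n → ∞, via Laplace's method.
I(n) ~ sqrt(π/(3n))

φ(x) = 3 · x^2 + 6 · x^4 has its unique global minimum at x* = 0 (since φ'(x) = 6x + 24x^3 = 0 only at x = 0 for real x with both coefficients positive, and φ → ∞ as |x| → ∞). At x* = 0, φ(0) = 0 and φ''(0) = 6. Laplace's method then gives
  I(n) ~ sqrt(2π / (n · φ''(0))) · e^(−n φ(0)) = sqrt(2π / (6n)) = sqrt(π/(3n)).
The 6 · x^4 term contributes only at subleading order (an O(1/n) relative correction).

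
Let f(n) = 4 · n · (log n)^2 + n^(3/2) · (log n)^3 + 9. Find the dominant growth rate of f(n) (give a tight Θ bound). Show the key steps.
f(n) ∈ Θ(n^(3/2) · (log n)^3)

Compare the terms by growth order. For large n, n^a · (log n)^b dominates n^a' · (log n)^b' iff a > a', or (a = a' and b > b'). Ranking the 3 terms shows the dominant one is n^(3/2) · (log n)^3. Hence f(n) ∈ Θ(n^(3/2) · (log n)^3).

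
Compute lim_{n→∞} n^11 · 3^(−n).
lim = 0

Exponentials with base > 1 dominate every fixed polynomial: for any fixed c, n^c / 3^n → 0 as n → ∞ (e.g. by the ratio test, or by writing 3^n = e^(n ln 3) and noting e^(n ln 3) / n^c → ∞). Hence n^11 · 3^(−n) = n^11 / 3^n → 0.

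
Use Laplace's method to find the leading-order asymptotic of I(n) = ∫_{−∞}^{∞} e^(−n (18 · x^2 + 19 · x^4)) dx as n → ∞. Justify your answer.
I(n) ~ sqrt(π/(18n))

φ(x) = 18 · x^2 + 19 · x^4 has its unique global minimum at x* = 0 (since φ'(x) = 36x + 76x^3 = 0 only at x = 0 for real x with both coefficients positive, and φ → ∞ as |x| → ∞). At x* = 0, φ(0) = 0 and φ''(0) = 36. Laplace's method then gives
  I(n) ~ sqrt(2π / (n · φ''(0))) · e^(−n φ(0)) = sqrt(2π / (36n)) = sqrt(π/(18n)).
The 19 · x^4 term contributes only at subleading order (an O(1/n) relative correction).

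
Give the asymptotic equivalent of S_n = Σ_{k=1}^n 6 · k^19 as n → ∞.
S_n ~ 3 · n^20 / 10

By integral comparison (Euler-Maclaurin), Σ_{k=1}^n 6 · k^19 = 6 · ∫_0^n x^19 dx + O(n^19) = 6 · n^20/20 = 3 · n^20 / 10 + O(n^19). (Equivalently, Faulhaber's formula gives the same leading term.)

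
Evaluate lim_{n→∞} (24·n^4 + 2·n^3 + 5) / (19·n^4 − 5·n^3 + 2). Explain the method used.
lim = 24/19

For large n the leading n^4 terms dominate both numerator and denominator. Dividing top and bottom by n^4, every other term tends to 0, leaving 24/19.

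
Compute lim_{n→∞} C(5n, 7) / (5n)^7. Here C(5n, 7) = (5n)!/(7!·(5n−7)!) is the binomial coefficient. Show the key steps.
lim = 1/7! = 1/5040

With N = 5n → ∞: C(N, 7) / N^7 = [N(N−1)…(N−6)] / (7! · N^7) = (1/7!) · 1 · (1 − 1/(5n)) · … · (1 − 6/(5n)). Each factor → 1 as N → ∞, so the limit is 1/7! = 1/5040.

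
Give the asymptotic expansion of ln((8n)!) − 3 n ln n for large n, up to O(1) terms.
ln((8n)!) − 3 n ln n = 5 n ln n + 8(ln 8 − 1) n + (1/2) ln(2π·8n) + O(1/n)

Stirling: ln((8n)!) = 8n ln(8n) − 8n + (1/2) ln(2π·8n) + O(1/n).
Expand 8n ln(8n) = 8n (ln n + ln 8) = 8n ln n + 8n ln 8.
Subtract 3n ln n: leading term is (8 − 3) n ln n = 5 n ln n. The next term is 8n ln 8 − 8n = 8(ln 8 − 1) n. Then the (1/2) ln(2π·8n) correction.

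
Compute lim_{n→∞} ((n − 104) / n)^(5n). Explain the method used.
lim = e^(−520)

Rewrite as (1 − 104/n)^(5n). By the standard limit (1 + x/n)^n → e^x, we have (1 − 104/n)^n → e^(−104), and raising to the 5th power gives e^(−520).
More precisely, ln[(1 − 104/n)^(5n)] = 5n · ln(1 − 104/n) = 5n · (-104/n + O(1/n^2)) = -520 + O(1/n) → -520.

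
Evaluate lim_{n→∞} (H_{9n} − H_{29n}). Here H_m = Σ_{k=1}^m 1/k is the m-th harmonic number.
lim = ln(9/29)

Euler-Maclaurin gives H_m = ln m + γ + 1/(2m) + O(1/m^2). The γ and O(1/m) terms cancel in the difference:
  H_{9n} − H_{29n} = ln(9n) − ln(29n) + O(1/n) = ln(9/29) + O(1/n).
Hence the limit is ln(9/29).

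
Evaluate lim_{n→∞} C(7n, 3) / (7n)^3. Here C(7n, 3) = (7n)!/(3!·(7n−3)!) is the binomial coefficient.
lim = 1/3! = 1/6

With N = 7n → ∞: C(N, 3) / N^3 = [N(N−1)…(N−2)] / (3! · N^3) = (1/3!) · 1 · (1 − 1/(7n)) · (1 − 2/(7n)). Each factor → 1 as N → ∞, so the limit is 1/3! = 1/6.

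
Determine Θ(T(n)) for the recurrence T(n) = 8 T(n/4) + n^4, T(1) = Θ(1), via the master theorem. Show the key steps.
T(n) = Θ(n^4)

log_4 8 ≈ 1.500. f(n) = n^4 dominates n^(log_4 8) since 4 > 1.500, and the regularity condition a·f(n/b) = 8·(n/4)^4 = (8/256)·n^4 ≤ c·f(n) holds with c = 8/256 ≈ 0.0312 < 1. So this is Case 3: T(n) = Θ(f(n)) = Θ(n^4).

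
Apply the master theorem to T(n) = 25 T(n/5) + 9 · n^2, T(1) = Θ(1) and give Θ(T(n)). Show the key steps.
T(n) = Θ(n^2 log n)

log_5 25 = 2, and f(n) = 9 · n^2 = Θ(n^(log_5 25)). This is Case 2 of the master theorem: T(n) = Θ(f(n) · log n) = Θ(n^2 log n).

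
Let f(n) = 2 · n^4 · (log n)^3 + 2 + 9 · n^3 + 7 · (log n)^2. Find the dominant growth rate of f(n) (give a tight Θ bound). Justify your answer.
f(n) ∈ Θ(n^4 · (log n)^3)

Compare the terms by growth order. For large n, n^a · (log n)^b dominates n^a' · (log n)^b' iff a > a', or (a = a' and b > b'). Ranking the 4 terms shows the dominant one is 2 · n^4 · (log n)^3. Hence f(n) ∈ Θ(n^4 · (log n)^3).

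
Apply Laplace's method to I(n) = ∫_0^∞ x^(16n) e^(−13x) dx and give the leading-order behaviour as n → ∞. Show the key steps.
I(n) ~ (sqrt(2π·16n) / 13) · (16n/(13e))^(16n)

Write the integrand as exp(16n ln x − 13x) and set f(x) = 16n ln x − 13x. Then f'(x) = 16n/x − 13 = 0 at x* = 16n/13, and f''(x*) = −16n/x*^2 = −13^2/(16n). Laplace's method (interior maximum) gives
  I(n) ~ e^(f(x*)) · sqrt(2π / |f''(x*)|)
        = exp(16n ln(16n/13) − 16n) · sqrt(2π · 16n / 13^2)
        = (16n/13)^(16n) e^(−16n) · sqrt(2π·16n) / 13
        = (sqrt(2π·16n) / 13) · (16n/(13e))^(16n).
This matches Γ(16n+1)/13^(16n+1) with Stirling applied to Γ.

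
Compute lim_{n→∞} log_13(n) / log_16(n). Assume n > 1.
lim = ln(16) / ln(13) = log_13(16)

Change of base: log_13(n) = ln n / ln 13 and log_16(n) = ln n / ln 16. The ratio is (ln n / ln 13) · (ln 16 / ln n) = ln 16 / ln 13, a constant independent of n. So the limit is ln 16 / ln 13 = log_13(16).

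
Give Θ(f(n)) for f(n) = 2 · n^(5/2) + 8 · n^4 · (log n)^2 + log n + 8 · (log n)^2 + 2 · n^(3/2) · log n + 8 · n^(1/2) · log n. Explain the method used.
f(n) ∈ Θ(n^4 · (log n)^2)

Compare the terms by growth order. For large n, n^a · (log n)^b dominates n^a' · (log n)^b' iff a > a', or (a = a' and b > b'). Ranking the 6 terms shows the dominant one is 8 · n^4 · (log n)^2. Hence f(n) ∈ Θ(n^4 · (log n)^2).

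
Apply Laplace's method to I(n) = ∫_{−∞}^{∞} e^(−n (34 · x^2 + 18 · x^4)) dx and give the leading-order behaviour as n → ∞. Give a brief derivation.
I(n) ~ sqrt(π/(34n))

φ(x) = 34 · x^2 + 18 · x^4 has its unique global minimum at x* = 0 (since φ'(x) = 68x + 72x^3 = 0 only at x = 0 for real x with both coefficients positive, and φ → ∞ as |x| → ∞). At x* = 0, φ(0) = 0 and φ''(0) = 68. Laplace's method then gives
  I(n) ~ sqrt(2π / (n · φ''(0))) · e^(−n φ(0)) = sqrt(2π / (68n)) = sqrt(π/(34n)).
The 18 · x^4 term contributes only at subleading order (an O(1/n) relative correction).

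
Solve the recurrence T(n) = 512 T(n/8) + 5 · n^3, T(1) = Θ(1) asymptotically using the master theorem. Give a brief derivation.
T(n) = Θ(n^3 log n)

log_8 512 = 3, and f(n) = 5 · n^3 = Θ(n^(log_8 512)). This is Case 2 of the master theorem: T(n) = Θ(f(n) · log n) = Θ(n^3 log n).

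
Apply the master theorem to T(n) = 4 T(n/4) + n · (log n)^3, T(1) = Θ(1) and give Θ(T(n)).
T(n) = Θ(n · (log n)^4)

Here log_4 4 = 1 and f(n) = n · (log n)^3 = Θ(n^(log_4 4) · (log n)^3). This is the extended Case 2 of the master theorem (f matches the critical exponent up to log factors), giving T(n) = Θ(n^(log_4 4) · (log n)^(3+1)) = Θ(n · (log n)^4).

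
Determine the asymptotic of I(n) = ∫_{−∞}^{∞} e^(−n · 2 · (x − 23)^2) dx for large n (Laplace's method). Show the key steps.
I(n) = sqrt(π/(2n))

Here φ(x) = 2 · (x − 23)^2 has its unique minimum at x* = 23 with φ(x*) = 0 and φ''(x*) = 4. Laplace's method gives
  I(n) ~ e^(−n φ(x*)) · sqrt(2π / (n · φ''(x*))) = sqrt(2π / (4n)) = sqrt(π/(2n)).
This is exact: substituting u = (x − 23)·sqrt(2n) gives I(n) = (1/sqrt(2n)) ∫_{−∞}^{∞} e^(−u^2) du = sqrt(π/(2n)).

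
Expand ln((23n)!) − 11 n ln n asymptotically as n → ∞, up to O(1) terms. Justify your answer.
ln((23n)!) − 11 n ln n = 12 n ln n + 23(ln 23 − 1) n + (1/2) ln(2π·23n) + O(1/n)

Stirling: ln((23n)!) = 23n ln(23n) − 23n + (1/2) ln(2π·23n) + O(1/n).
Expand 23n ln(23n) = 23n (ln n + ln 23) = 23n ln n + 23n ln 23.
Subtract 11n ln n: leading term is (23 − 11) n ln n = 12 n ln n. The next term is 23n ln 23 − 23n = 23(ln 23 − 1) n. Then the (1/2) ln(2π·23n) correction.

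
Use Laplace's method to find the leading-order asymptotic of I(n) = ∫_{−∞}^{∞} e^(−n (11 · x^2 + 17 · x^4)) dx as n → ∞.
I(n) ~ sqrt(π/(11n))

φ(x) = 11 · x^2 + 17 · x^4 has its unique global minimum at x* = 0 (since φ'(x) = 22x + 68x^3 = 0 only at x = 0 for real x with both coefficients positive, and φ → ∞ as |x| → ∞). At x* = 0, φ(0) = 0 and φ''(0) = 22. Laplace's method then gives
  I(n) ~ sqrt(2π / (n · φ''(0))) · e^(−n φ(0)) = sqrt(2π / (22n)) = sqrt(π/(11n)).
The 17 · x^4 term contributes only at subleading order (an O(1/n) relative correction).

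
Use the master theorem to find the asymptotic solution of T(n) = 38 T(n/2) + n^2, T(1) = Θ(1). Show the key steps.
T(n) = Θ(n^(log_2 38))

Master theorem: compare f(n) = n^2 to n^(log_2 38) where log_2 38 ≈ 5.248. Since 2 < log_2 38, we have f(n) = O(n^(log_2 38 − ε)) for some ε > 0 — Case 1. Hence T(n) = Θ(n^(log_2 38)).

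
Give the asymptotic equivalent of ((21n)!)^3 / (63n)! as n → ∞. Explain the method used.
((21n)!)^3/(63n)! ~ ((2π·21n)^(2/2) / sqrt(3)) · 3^(−3·21n)  →  0

Write N = 21n. Stirling: N! ~ sqrt(2π N)(N/e)^N and (3N)! ~ sqrt(2π·3N)·(3N/e)^(3N).
  (N!)^3/(3N)! ~ (2π N)^(3/2) (N/e)^(3N) / [sqrt(2π·3N) (3N/e)^(3N)]
     = (2π N)^(3/2) / sqrt(2π·3N) · (N/(3N))^(3N)
     = (2π N)^((3−1)/2) / sqrt(3) · 3^(−3N).
Since 3^3 > 1, the factor 3^(−3N) decays exponentially, so the ratio → 0. Substituting N = 21n gives the stated form.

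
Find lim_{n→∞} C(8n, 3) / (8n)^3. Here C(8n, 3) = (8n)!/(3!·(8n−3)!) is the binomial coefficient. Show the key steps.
lim = 1/3! = 1/6

With N = 8n → ∞: C(N, 3) / N^3 = [N(N−1)…(N−2)] / (3! · N^3) = (1/3!) · 1 · (1 − 1/(8n)) · (1 − 2/(8n)). Each factor → 1 as N → ∞, so the limit is 1/3! = 1/6.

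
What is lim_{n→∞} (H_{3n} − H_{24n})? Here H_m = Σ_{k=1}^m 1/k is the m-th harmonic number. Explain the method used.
lim = ln(3/24) = −ln 8

Euler-Maclaurin gives H_m = ln m + γ + 1/(2m) + O(1/m^2). The γ and O(1/m) terms cancel in the difference:
  H_{3n} − H_{24n} = ln(3n) − ln(24n) + O(1/n) = ln(3/24) + O(1/n).
Hence the limit is ln(3/24) = −ln 8.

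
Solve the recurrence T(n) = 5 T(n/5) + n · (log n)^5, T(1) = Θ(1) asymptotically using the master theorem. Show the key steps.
T(n) = Θ(n · (log n)^6)

Here log_5 5 = 1 and f(n) = n · (log n)^5 = Θ(n^(log_5 5) · (log n)^5). This is the extended Case 2 of the master theorem (f matches the critical exponent up to log factors), giving T(n) = Θ(n^(log_5 5) · (log n)^(5+1)) = Θ(n · (log n)^6).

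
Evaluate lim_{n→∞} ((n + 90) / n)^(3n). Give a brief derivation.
lim = e^270

Rewrite as (1 + 90/n)^(3n). By the standard limit (1 + x/n)^n → e^x, we have (1 + 90/n)^n → e^90, and raising to the 3rd power gives e^270.
More precisely, ln[(1 + 90/n)^(3n)] = 3n · ln(1 + 90/n) = 3n · (90/n + O(1/n^2)) = 270 + O(1/n) → 270.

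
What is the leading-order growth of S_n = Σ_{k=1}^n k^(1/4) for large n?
S_n ~ (4/5) · n^(5/4)

Integral comparison: Σ_{k=1}^n k^(1/4) = ∫_0^n x^(1/4) dx + O(n^(1/4)). The integral is n^(1 + 1/4) / (1 + 1/4) = n^((1+4)/4) / ((1+4)/4) = (4/5) · n^(5/4).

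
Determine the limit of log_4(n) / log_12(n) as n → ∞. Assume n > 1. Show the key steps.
lim = ln(12) / ln(4) = log_4(12)

Change of base: log_4(n) = ln n / ln 4 and log_12(n) = ln n / ln 12. The ratio is (ln n / ln 4) · (ln 12 / ln n) = ln 12 / ln 4, a constant independent of n. So the limit is ln 12 / ln 4 = log_4(12).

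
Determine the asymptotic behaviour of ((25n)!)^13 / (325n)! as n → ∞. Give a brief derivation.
((25n)!)^13/(325n)! ~ ((2π·25n)^(12/2) / sqrt(13)) · 13^(−13·25n)  →  0

Write N = 25n. Stirling: N! ~ sqrt(2π N)(N/e)^N and (13N)! ~ sqrt(2π·13N)·(13N/e)^(13N).
  (N!)^13/(13N)! ~ (2π N)^(13/2) (N/e)^(13N) / [sqrt(2π·13N) (13N/e)^(13N)]
     = (2π N)^(13/2) / sqrt(2π·13N) · (N/(13N))^(13N)
     = (2π N)^((13−1)/2) / sqrt(13) · 13^(−13N).
Since 13^13 > 1, the factor 13^(−13N) decays exponentially, so the ratio → 0. Substituting N = 25n gives the stated form.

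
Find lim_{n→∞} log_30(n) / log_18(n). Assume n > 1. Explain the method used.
lim = ln(18) / ln(30) = log_30(18)

Change of base: log_30(n) = ln n / ln 30 and log_18(n) = ln n / ln 18. The ratio is (ln n / ln 30) · (ln 18 / ln n) = ln 18 / ln 30, a constant independent of n. So the limit is ln 18 / ln 30 = log_30(18).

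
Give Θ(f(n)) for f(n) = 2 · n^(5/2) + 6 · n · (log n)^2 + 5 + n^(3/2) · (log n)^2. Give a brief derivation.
f(n) ∈ Θ(n^(5/2))

Compare the terms by growth order. For large n, n^a · (log n)^b dominates n^a' · (log n)^b' iff a > a', or (a = a' and b > b'). Ranking the 4 terms shows the dominant one is 2 · n^(5/2). Hence f(n) ∈ Θ(n^(5/2)).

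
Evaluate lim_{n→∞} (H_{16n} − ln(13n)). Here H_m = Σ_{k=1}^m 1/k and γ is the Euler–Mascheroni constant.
lim = ln(16/13) + γ

By Euler-Maclaurin, H_m = ln m + γ + O(1/m). So
  H_{16n} − ln(13n) = ln(16n) + γ − ln(13n) + O(1/n)
                       = ln(16/13) + γ + O(1/n).
Hence the limit is ln(16/13) + γ.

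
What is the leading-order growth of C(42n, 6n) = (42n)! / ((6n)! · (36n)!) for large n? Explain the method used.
C(42n, 6n) ~ (823543/46656)^(6n) · sqrt(7/(12π·6n))

Write N = 6n. Apply Stirling to each factorial:
  (7N)! ~ sqrt(2π·7N) · (7N/e)^(7N),
  N! ~ sqrt(2π N) · (N/e)^N,
  (6N)! ~ sqrt(2π·6N) · (6N/e)^(6N).
The exponential factors combine to (7N)^(7N) / (N^N · (6N)^(6N)) = 7^(7N)/6^(6N) = (7^7/6^6)^N = (823543/46656)^N.
The square-root prefactors combine to sqrt(2π·7N) / (sqrt(2π N)·sqrt(2π·6N)) = sqrt(7 / (2π·6·N)) = sqrt(7/(12π·6n)).
Substituting N = 6n: C(42n, 6n) ~ (823543/46656)^(6n) · sqrt(7/(12π·6n)).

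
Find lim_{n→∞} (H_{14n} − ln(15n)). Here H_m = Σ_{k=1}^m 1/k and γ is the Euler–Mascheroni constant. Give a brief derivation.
lim = ln(14/15) + γ

By Euler-Maclaurin, H_m = ln m + γ + O(1/m). So
  H_{14n} − ln(15n) = ln(14n) + γ − ln(15n) + O(1/n)
                       = ln(14/15) + γ + O(1/n).
Hence the limit is ln(14/15) + γ.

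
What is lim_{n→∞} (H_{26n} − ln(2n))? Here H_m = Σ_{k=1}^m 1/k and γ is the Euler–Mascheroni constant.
lim = ln 13 + γ

By Euler-Maclaurin, H_m = ln m + γ + O(1/m). So
  H_{26n} − ln(2n) = ln(26n) + γ − ln(2n) + O(1/n)
                       = ln(26/2) + γ + O(1/n).
Hence the limit is ln(26/2) + γ (= ln 13).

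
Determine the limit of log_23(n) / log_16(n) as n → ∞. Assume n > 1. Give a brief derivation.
lim = ln(16) / ln(23) = log_23(16)

Change of base: log_23(n) = ln n / ln 23 and log_16(n) = ln n / ln 16. The ratio is (ln n / ln 23) · (ln 16 / ln n) = ln 16 / ln 23, a constant independent of n. So the limit is ln 16 / ln 23 = log_23(16).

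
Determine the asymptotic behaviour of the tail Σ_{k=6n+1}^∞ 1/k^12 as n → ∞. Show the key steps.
Σ_{k>6n} 1/k^12 ~ 1/(11 · (6n)^11)

Compare to the integral: ∫_{6n}^∞ x^(−12) dx = [−x^(−11)/11]_{6n}^∞ = 1/((12−1)·(6n)^11). Euler-Maclaurin then gives
  Σ_{k>6n} 1/k^12 = ∫_{6n}^∞ dx/x^12 − 1/(2·(6n)^12) + O(1/(6n)^13).
(Equivalently this is ζ(12) − Σ_{k≤6n} 1/k^12.)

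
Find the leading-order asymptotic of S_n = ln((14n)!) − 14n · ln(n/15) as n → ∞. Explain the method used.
S_n ~ 14n · (ln 210 − 1) + O(ln n)

Stirling: ln((14n)!) = 14n ln(14n) − 14n + O(ln n).
  S_n = 14n ln(14n) − 14n − 14n ln(n/15) + O(ln n)
      = 14n ln(14n) − 14n ln n + 14n ln 15 − 14n + O(ln n)
      = 14n ln 14 + 14n ln 15 − 14n + O(ln n)
      = 14n (ln 210 − 1) + O(ln n).
Numerically ln(210) − 1 ≈ 4.3471.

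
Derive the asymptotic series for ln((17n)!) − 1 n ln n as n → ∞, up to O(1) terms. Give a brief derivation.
ln((17n)!) − 1 n ln n = 16 n ln n + 17(ln 17 − 1) n + (1/2) ln(2π·17n) + O(1/n)

Stirling: ln((17n)!) = 17n ln(17n) − 17n + (1/2) ln(2π·17n) + O(1/n).
Expand 17n ln(17n) = 17n (ln n + ln 17) = 17n ln n + 17n ln 17.
Subtract 1n ln n: leading term is (17 − 1) n ln n = 16 n ln n. The next term is 17n ln 17 − 17n = 17(ln 17 − 1) n. Then the (1/2) ln(2π·17n) correction.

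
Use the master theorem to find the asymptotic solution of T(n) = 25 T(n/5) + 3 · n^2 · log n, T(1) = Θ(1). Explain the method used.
T(n) = Θ(n^2 · (log n)^2)

Here log_5 25 = 2 and f(n) = 3 · n^2 · log n = Θ(n^(log_5 25) · (log n)^1). This is the extended Case 2 of the master theorem (f matches the critical exponent up to log factors), giving T(n) = Θ(n^(log_5 25) · (log n)^(1+1)) = Θ(n^2 · (log n)^2).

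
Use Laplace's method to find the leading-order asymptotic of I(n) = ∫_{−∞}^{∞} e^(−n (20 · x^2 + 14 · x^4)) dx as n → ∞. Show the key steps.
I(n) ~ sqrt(π/(20n))

φ(x) = 20 · x^2 + 14 · x^4 has its unique global minimum at x* = 0 (since φ'(x) = 40x + 56x^3 = 0 only at x = 0 for real x with both coefficients positive, and φ → ∞ as |x| → ∞). At x* = 0, φ(0) = 0 and φ''(0) = 40. Laplace's method then gives
  I(n) ~ sqrt(2π / (n · φ''(0))) · e^(−n φ(0)) = sqrt(2π / (40n)) = sqrt(π/(20n)).
The 14 · x^4 term contributes only at subleading order (an O(1/n) relative correction).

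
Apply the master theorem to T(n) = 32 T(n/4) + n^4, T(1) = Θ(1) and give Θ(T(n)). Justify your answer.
T(n) = Θ(n^4)

log_4 32 ≈ 2.500. f(n) = n^4 dominates n^(log_4 32) since 4 > 2.500, and the regularity condition a·f(n/b) = 32·(n/4)^4 = (32/256)·n^4 ≤ c·f(n) holds with c = 32/256 ≈ 0.125 < 1. So this is Case 3: T(n) = Θ(f(n)) = Θ(n^4).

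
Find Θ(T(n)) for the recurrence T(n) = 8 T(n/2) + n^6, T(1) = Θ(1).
T(n) = Θ(n^6)

log_2 8 ≈ 3.000. f(n) = n^6 dominates n^(log_2 8) since 6 > 3.000, and the regularity condition a·f(n/b) = 8·(n/2)^6 = (8/64)·n^6 ≤ c·f(n) holds with c = 8/64 ≈ 0.125 < 1. So this is Case 3: T(n) = Θ(f(n)) = Θ(n^6).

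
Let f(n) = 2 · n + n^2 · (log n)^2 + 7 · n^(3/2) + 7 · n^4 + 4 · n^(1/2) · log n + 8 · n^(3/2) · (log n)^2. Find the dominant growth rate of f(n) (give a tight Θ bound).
f(n) ∈ Θ(n^4)

Compare the terms by growth order. For large n, n^a · (log n)^b dominates n^a' · (log n)^b' iff a > a', or (a = a' and b > b'). Ranking the 6 terms shows the dominant one is 7 · n^4. Hence f(n) ∈ Θ(n^4).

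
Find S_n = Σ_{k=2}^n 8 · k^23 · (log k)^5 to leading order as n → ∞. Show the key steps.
S_n ~ n^24 · (log n)^5 / 3

By integral comparison, S_n = ∫_1^n 8 · x^23 · (log x)^5 dx + O(n^23 · (log n)^5). For the integral, the leading term of ∫_1^n x^23 (log x)^5 dx is n^24/24 · (log n)^5 (by repeated integration by parts; each step lowers the log-exponent and produces a relatively O(1/log n) correction). Hence S_n ~ n^24 · (log n)^5 / 3.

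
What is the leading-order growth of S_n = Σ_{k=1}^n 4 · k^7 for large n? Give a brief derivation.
S_n ~ n^8 / 2

By integral comparison (Euler-Maclaurin), Σ_{k=1}^n 4 · k^7 = 4 · ∫_0^n x^7 dx + O(n^7) = 4 · n^8/8 = n^8 / 2 + O(n^7). (Equivalently, Faulhaber's formula gives the same leading term.)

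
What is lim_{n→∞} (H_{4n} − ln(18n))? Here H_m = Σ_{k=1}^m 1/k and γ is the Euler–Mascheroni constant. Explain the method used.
lim = ln(2/9) + γ

By Euler-Maclaurin, H_m = ln m + γ + O(1/m). So
  H_{4n} − ln(18n) = ln(4n) + γ − ln(18n) + O(1/n)
                       = ln(4/18) + γ + O(1/n).
Hence the limit is ln(4/18) + γ (= ln(2/9)).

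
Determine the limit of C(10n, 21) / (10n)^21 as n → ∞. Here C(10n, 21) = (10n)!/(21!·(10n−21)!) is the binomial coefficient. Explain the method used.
lim = 1/21! = 1/51090942171709440000

With N = 10n → ∞: C(N, 21) / N^21 = [N(N−1)…(N−20)] / (21! · N^21) = (1/21!) · 1 · (1 − 1/(10n)) · … · (1 − 20/(10n)). Each factor → 1 as N → ∞, so the limit is 1/21! = 1/51090942171709440000.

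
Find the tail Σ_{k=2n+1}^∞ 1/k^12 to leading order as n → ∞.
Σ_{k>2n} 1/k^12 ~ 1/(11 · (2n)^11)

Compare to the integral: ∫_{2n}^∞ x^(−12) dx = [−x^(−11)/11]_{2n}^∞ = 1/((12−1)·(2n)^11). Euler-Maclaurin then gives
  Σ_{k>2n} 1/k^12 = ∫_{2n}^∞ dx/x^12 − 1/(2·(2n)^12) + O(1/(2n)^13).
(Equivalently this is ζ(12) − Σ_{k≤2n} 1/k^12.)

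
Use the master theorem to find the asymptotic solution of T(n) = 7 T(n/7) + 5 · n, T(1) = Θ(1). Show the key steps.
T(n) = Θ(n log n)

log_7 7 = 1, and f(n) = 5 · n = Θ(n^(log_7 7)). This is Case 2 of the master theorem: T(n) = Θ(f(n) · log n) = Θ(n log n).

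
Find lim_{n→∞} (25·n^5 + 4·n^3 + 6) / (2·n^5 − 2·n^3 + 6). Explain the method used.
lim = 25/2

For large n the leading n^5 terms dominate both numerator and denominator. Dividing top and bottom by n^5, every other term tends to 0, leaving 25/2.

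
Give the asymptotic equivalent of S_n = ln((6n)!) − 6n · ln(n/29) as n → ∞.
S_n ~ 6n · (ln 174 − 1) + O(ln n)

Stirling: ln((6n)!) = 6n ln(6n) − 6n + O(ln n).
  S_n = 6n ln(6n) − 6n − 6n ln(n/29) + O(ln n)
      = 6n ln(6n) − 6n ln n + 6n ln 29 − 6n + O(ln n)
      = 6n ln 6 + 6n ln 29 − 6n + O(ln n)
      = 6n (ln 174 − 1) + O(ln n).
Numerically ln(174) − 1 ≈ 4.1591.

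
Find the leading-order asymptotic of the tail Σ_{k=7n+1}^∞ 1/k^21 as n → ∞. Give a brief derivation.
Σ_{k>7n} 1/k^21 ~ 1/(20 · (7n)^20)

Compare to the integral: ∫_{7n}^∞ x^(−21) dx = [−x^(−20)/20]_{7n}^∞ = 1/((21−1)·(7n)^20). Euler-Maclaurin then gives
  Σ_{k>7n} 1/k^21 = ∫_{7n}^∞ dx/x^21 − 1/(2·(7n)^21) + O(1/(7n)^22).
(Equivalently this is ζ(21) − Σ_{k≤7n} 1/k^21.)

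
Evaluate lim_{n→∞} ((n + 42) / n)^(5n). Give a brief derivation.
lim = e^210

Rewrite as (1 + 42/n)^(5n). By the standard limit (1 + x/n)^n → e^x, we have (1 + 42/n)^n → e^42, and raising to the 5th power gives e^210.
More precisely, ln[(1 + 42/n)^(5n)] = 5n · ln(1 + 42/n) = 5n · (42/n + O(1/n^2)) = 210 + O(1/n) → 210.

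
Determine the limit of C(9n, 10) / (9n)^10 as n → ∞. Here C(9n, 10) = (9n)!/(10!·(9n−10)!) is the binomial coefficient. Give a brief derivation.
lim = 1/10! = 1/3628800

With N = 9n → ∞: C(N, 10) / N^10 = [N(N−1)…(N−9)] / (10! · N^10) = (1/10!) · 1 · (1 − 1/(9n)) · … · (1 − 9/(9n)). Each factor → 1 as N → ∞, so the limit is 1/10! = 1/3628800.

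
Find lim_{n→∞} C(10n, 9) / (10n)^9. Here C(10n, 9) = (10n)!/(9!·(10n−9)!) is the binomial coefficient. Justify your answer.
lim = 1/9! = 1/362880

With N = 10n → ∞: C(N, 9) / N^9 = [N(N−1)…(N−8)] / (9! · N^9) = (1/9!) · 1 · (1 − 1/(10n)) · … · (1 − 8/(10n)). Each factor → 1 as N → ∞, so the limit is 1/9! = 1/362880.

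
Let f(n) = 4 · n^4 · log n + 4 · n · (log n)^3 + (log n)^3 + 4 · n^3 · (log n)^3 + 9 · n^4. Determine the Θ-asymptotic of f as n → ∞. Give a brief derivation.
f(n) ∈ Θ(n^4 · log n)

Compare the terms by growth order. For large n, n^a · (log n)^b dominates n^a' · (log n)^b' iff a > a', or (a = a' and b > b'). Ranking the 5 terms shows the dominant one is 4 · n^4 · log n. Hence f(n) ∈ Θ(n^4 · log n).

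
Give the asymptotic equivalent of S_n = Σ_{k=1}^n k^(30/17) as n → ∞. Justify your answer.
S_n ~ (17/47) · n^(47/17)

Integral comparison: Σ_{k=1}^n k^(30/17) = ∫_0^n x^(30/17) dx + O(n^(30/17)). The integral is n^(1 + 30/17) / (1 + 30/17) = n^((30+17)/17) / ((30+17)/17) = (17/47) · n^(47/17).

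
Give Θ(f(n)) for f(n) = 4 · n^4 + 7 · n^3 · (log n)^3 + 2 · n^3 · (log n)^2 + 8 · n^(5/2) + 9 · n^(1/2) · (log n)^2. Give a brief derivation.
f(n) ∈ Θ(n^4)

Compare the terms by growth order. For large n, n^a · (log n)^b dominates n^a' · (log n)^b' iff a > a', or (a = a' and b > b'). Ranking the 5 terms shows the dominant one is 4 · n^4. Hence f(n) ∈ Θ(n^4).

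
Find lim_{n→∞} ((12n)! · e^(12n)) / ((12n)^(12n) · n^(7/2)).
lim = 0

Stirling: (12n)! ~ sqrt(2π·12n) · (12n/e)^(12n). Hence
  (12n)! · e^(12n) / (12n)^(12n) ~ sqrt(2π·12n).
Dividing by n^(7/2): sqrt(2π·12n) / n^(7/2) = sqrt(2π·12) · n^((1−7)/2), so the expression behaves like sqrt(2π·12) · n^((1−7)/2) → 0.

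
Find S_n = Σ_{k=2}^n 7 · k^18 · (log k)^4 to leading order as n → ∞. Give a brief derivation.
S_n ~ 7 · n^19 · (log n)^4 / 19

By integral comparison, S_n = ∫_1^n 7 · x^18 · (log x)^4 dx + O(n^18 · (log n)^4). For the integral, the leading term of ∫_1^n x^18 (log x)^4 dx is n^19/19 · (log n)^4 (by repeated integration by parts; each step lowers the log-exponent and produces a relatively O(1/log n) correction). Hence S_n ~ 7 · n^19 · (log n)^4 / 19.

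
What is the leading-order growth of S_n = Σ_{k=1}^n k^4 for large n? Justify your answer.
S_n ~ n^5 / 5

By integral comparison (Euler-Maclaurin), Σ_{k=1}^n k^4 = ∫_0^n x^4 dx + O(n^4) = n^5/5 + O(n^4). (Equivalently, Faulhaber's formula gives the same leading term.)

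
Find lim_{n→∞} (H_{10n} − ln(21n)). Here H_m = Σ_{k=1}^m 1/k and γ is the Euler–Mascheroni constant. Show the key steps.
lim = ln(10/21) + γ

By Euler-Maclaurin, H_m = ln m + γ + O(1/m). So
  H_{10n} − ln(21n) = ln(10n) + γ − ln(21n) + O(1/n)
                       = ln(10/21) + γ + O(1/n).
Hence the limit is ln(10/21) + γ.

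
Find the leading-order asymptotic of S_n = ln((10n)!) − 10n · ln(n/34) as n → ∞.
S_n ~ 10n · (ln 340 − 1) + O(ln n)

Stirling: ln((10n)!) = 10n ln(10n) − 10n + O(ln n).
  S_n = 10n ln(10n) − 10n − 10n ln(n/34) + O(ln n)
      = 10n ln(10n) − 10n ln n + 10n ln 34 − 10n + O(ln n)
      = 10n ln 10 + 10n ln 34 − 10n + O(ln n)
      = 10n (ln 340 − 1) + O(ln n).
Numerically ln(340) − 1 ≈ 4.8289.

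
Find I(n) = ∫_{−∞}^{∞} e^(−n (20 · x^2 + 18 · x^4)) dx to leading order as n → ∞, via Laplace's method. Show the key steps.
I(n) ~ sqrt(π/(20n))

φ(x) = 20 · x^2 + 18 · x^4 has its unique global minimum at x* = 0 (since φ'(x) = 40x + 72x^3 = 0 only at x = 0 for real x with both coefficients positive, and φ → ∞ as |x| → ∞). At x* = 0, φ(0) = 0 and φ''(0) = 40. Laplace's method then gives
  I(n) ~ sqrt(2π / (n · φ''(0))) · e^(−n φ(0)) = sqrt(2π / (40n)) = sqrt(π/(20n)).
The 18 · x^4 term contributes only at subleading order (an O(1/n) relative correction).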